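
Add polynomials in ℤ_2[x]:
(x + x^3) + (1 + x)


Add coefficients mod 2:
x^0: 0 + 1 = 1 (mod 2)
x^1: 1 + 1 = 0 (mod 2)
x^2: 0 + 0 = 0 (mod 2)
x^3: 1 + 0 = 1 (mod 2)
Result: 1 + x^3

f + g = 1 + x^3


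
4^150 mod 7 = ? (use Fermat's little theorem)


Fermat's little theorem: if p is prime and gcd(a,p)=1, then a^(p-1) ≡ 1 (mod p)
p = 7 is prime, gcd(4,7) = 1
Reduce exponent: 150 mod 6 = 0
So 4^150 ≡ 4^0 (mod 7)
4^0 = 1

4^150 ≡ 1 (mod 7)


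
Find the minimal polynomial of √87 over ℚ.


√87 satisfies x² - 87 = 0, irreducible over ℚ since 87 is squarefree

Minimal polynomial: x² - 87


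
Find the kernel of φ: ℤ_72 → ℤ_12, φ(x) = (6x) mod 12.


Kernel = preimage of identity
ker(φ) = {x ∈ ℤ_72 : 6x ≡ 0 (mod 12)}. Since 12 | 72, φ is well-defined. The kernel is the cyclic subgroup ⟨2⟩ of ℤ_72 (order 36), i.e. {0, 2, 4, 6, 8, 10, 12, 14, 16, 18, 20, 22, 24, 26, 28, 30, 32, 34, 36, 38, 40, 42, 44, 46, 48, 50, 52, 54, 56, 58, 60, 62, 64, 66, 68, 70}

ker(φ) = {0, 2, 4, 6, 8, 10, 12, 14, 16, 18, 20, 22, 24, 26, 28, 30, 32, 34, 36, 38, 40, 42, 44, 46, 48, 50, 52, 54, 56, 58, 60, 62, 64, 66, 68, 70}


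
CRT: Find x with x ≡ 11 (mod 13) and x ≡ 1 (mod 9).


m₁ = 13, m₂ = 9, gcd = 1, so CRT applies. M = m₁·m₂ = 117
Let M₁ = M/m₁ = 9, M₂ = M/m₂ = 13
Find y₁ ≡ M₁⁻¹ (mod m₁): 9⁻¹ ≡ 3 (mod 13)
Find y₂ ≡ M₂⁻¹ (mod m₂): 13⁻¹ ≡ 7 (mod 9)
x = a₁·M₁·y₁ + a₂·M₂·y₂ = 11·9·3 + 1·13·7 = 388
Reduce mod 117: x ≡ 37
Check: 37 mod 13 = 11 ✓, 37 mod 9 = 1 ✓

x ≡ 37 (mod 117)


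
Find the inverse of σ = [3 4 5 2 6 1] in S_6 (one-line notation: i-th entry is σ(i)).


To find σ⁻¹, swap domain and range:
σ(1) = 3 → σ⁻¹(3) = 1
σ(2) = 4 → σ⁻¹(4) = 2
σ(3) = 5 → σ⁻¹(5) = 3
σ(4) = 2 → σ⁻¹(2) = 4
σ(5) = 6 → σ⁻¹(6) = 5
σ(6) = 1 → σ⁻¹(1) = 6

σ⁻¹ = [6 4 1 2 3 5]


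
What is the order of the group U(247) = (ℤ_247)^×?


U(n) is the group of units mod n; |U(n)| = φ(n)
|U(247)| = φ(247) = 216

|U(247) = (ℤ_247)^×| = 216


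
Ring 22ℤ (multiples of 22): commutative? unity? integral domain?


22ℤ is a commutative ring under +,× but has no multiplicative identity (1 ∉ 22ℤ); it has no zero divisors, but without unity it is not an integral domain
Commutative: Yes
Integral domain: No
Has unity: No

22ℤ (multiples of 22): Commutative=Yes, Unity=No


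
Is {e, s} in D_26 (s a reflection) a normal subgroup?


H = {e, s} in D_26 (s a reflection)
r·s·r⁻¹ = sr⁻² ≠ s for n ≥ 3, so {e, s} is not closed under conjugation

No, not a normal subgroup


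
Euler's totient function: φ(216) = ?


Factor n: 216 = 2^3 × 3^3
φ(n) = n · ∏(1 - 1/p) over distinct primes p | n
φ(216) = 216 · (1 - 1/2) · (1 - 1/3) = 72

φ(216) = 72


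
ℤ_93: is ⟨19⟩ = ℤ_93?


g generates ℤ_n iff gcd(g, n) = 1
gcd(19, 93) = 1
Since gcd = 1, 19 is a generator.

Yes, 19 generates ℤ_93


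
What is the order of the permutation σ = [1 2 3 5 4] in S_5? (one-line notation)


Cycle decomposition: (4 5)
Cycle lengths: 2
Order = lcm(2) = 2

ord(σ) = 2


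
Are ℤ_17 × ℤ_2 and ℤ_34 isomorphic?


Comparing ℤ_17 × ℤ_2 and ℤ_34:
gcd(17,2) = 1, so ℤ_17 × ℤ_2 ≅ ℤ_34 (CRT)

Yes, ℤ_17 × ℤ_2 ≅ ℤ_34


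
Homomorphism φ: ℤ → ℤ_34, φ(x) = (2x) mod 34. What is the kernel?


Kernel = preimage of identity
ker(φ) = {x ∈ ℤ : 2x ≡ 0 (mod 34)}. gcd(2,34) = 2, so 2x ≡ 0 (mod 34) ⟺ x ≡ 0 (mod 34/2 = 17). Hence ker(φ) = 17ℤ

ker(φ) = 17ℤ


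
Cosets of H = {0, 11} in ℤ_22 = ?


H = {0, 11}, |H| = 2
Number of cosets = |G|/|H| = 22/2 = 11
0 + H = {0, 11}
1 + H = {1, 12}
2 + H = {2, 13}
3 + H = {3, 14}
4 + H = {4, 15}
5 + H = {5, 16}
6 + H = {6, 17}
7 + H = {7, 18}
8 + H = {8, 19}
9 + H = {9, 20}
10 + H = {10, 21}

Cosets: 0+H={0,11}; 1+H={1,12}; 2+H={2,13}; 3+H={3,14}; 4+H={4,15}; 5+H={5,16}; 6+H={6,17}; 7+H={7,18}; 8+H={8,19}; 9+H={9,20}; 10+H={10,21}


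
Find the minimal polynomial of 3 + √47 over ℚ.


Let α = 3 + √47. Then α - 3 = √47, so (α - 3)² = 47, giving α² - 6α - 38 = 0. Degree 2 and α ∉ ℚ, so this is the minimal polynomial.

Minimal polynomial: x² - 6x - 38


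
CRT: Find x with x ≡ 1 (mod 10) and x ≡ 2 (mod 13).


m₁ = 10, m₂ = 13, gcd = 1, so CRT applies. M = m₁·m₂ = 130
Let M₁ = M/m₁ = 13, M₂ = M/m₂ = 10
Find y₁ ≡ M₁⁻¹ (mod m₁): 13⁻¹ ≡ 7 (mod 10)
Find y₂ ≡ M₂⁻¹ (mod m₂): 10⁻¹ ≡ 4 (mod 13)
x = a₁·M₁·y₁ + a₂·M₂·y₂ = 1·13·7 + 2·10·4 = 171
Reduce mod 130: x ≡ 41
Check: 41 mod 10 = 1 ✓, 41 mod 13 = 2 ✓

x ≡ 41 (mod 130)


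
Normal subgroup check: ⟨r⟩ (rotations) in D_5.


H = ⟨r⟩ (rotations) in D_5
The rotation subgroup ⟨r⟩ has index 2 in D_5, so it is normal

Yes, normal subgroup


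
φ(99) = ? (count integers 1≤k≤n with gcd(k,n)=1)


Factor n: 99 = 3^2 × 11
φ(n) = n · ∏(1 - 1/p) over distinct primes p | n
φ(99) = 99 · (1 - 1/3) · (1 - 1/11) = 60

φ(99) = 60


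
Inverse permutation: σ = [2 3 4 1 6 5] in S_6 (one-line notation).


To find σ⁻¹, swap domain and range:
σ(1) = 2 → σ⁻¹(2) = 1
σ(2) = 3 → σ⁻¹(3) = 2
σ(3) = 4 → σ⁻¹(4) = 3
σ(4) = 1 → σ⁻¹(1) = 4
σ(5) = 6 → σ⁻¹(6) = 5
σ(6) = 5 → σ⁻¹(5) = 6

σ⁻¹ = [4 1 2 3 6 5]


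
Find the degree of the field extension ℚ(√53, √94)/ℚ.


[ℚ(√53,√94):ℚ] = [ℚ(√53,√94):ℚ(√53)]·[ℚ(√53):ℚ] = 2·2 = 4

[ℚ(√53, √94)/ℚ] = 4


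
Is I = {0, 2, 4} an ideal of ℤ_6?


Check ideal conditions for I = {0, 2, 4} in ℤ_6:
(1) I is an additive subgroup? Yes
(2) For r ∈ ℤ_6 and a ∈ I: r·a ∈ I? Yes

Yes, I is an ideal of ℤ_6


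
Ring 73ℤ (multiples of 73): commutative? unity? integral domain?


73ℤ is a commutative ring under +,× but has no multiplicative identity (1 ∉ 73ℤ); it has no zero divisors, but without unity it is not an integral domain
Commutative: Yes
Integral domain: No
Has unity: No

73ℤ (multiples of 73): Commutative=Yes, Unity=No


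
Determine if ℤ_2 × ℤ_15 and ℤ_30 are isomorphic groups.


Comparing ℤ_2 × ℤ_15 and ℤ_30:
gcd(2,15) = 1, so ℤ_2 × ℤ_15 ≅ ℤ_30 (CRT)

Yes, ℤ_2 × ℤ_15 ≅ ℤ_30


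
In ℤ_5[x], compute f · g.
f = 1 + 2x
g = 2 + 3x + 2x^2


Expand and collect like terms; reduce coefficients mod 5:
x^0: 1·2 = 2 ≡ 2 (mod 5)
x^1: 1·3 + 2·2 = 7 ≡ 2 (mod 5)
x^2: 1·2 + 2·3 = 8 ≡ 3 (mod 5)
x^3: 2·2 = 4 ≡ 4 (mod 5)
Result: 2 + 2x + 3x^2 + 4x^3

f · g = 2 + 2x + 3x^2 + 4x^3


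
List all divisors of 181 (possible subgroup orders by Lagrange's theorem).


Lagrange's theorem: |H| divides |G|
|G| = 181
Divisors of 181: 1, 181

Possible subgroup orders: {1, 181}


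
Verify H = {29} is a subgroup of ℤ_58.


Subgroup test for H = {29} in (ℤ_58, +):
(1) 0 ∈ H? No
(2) Closure: for all a,b ∈ H, (a+b) mod 58 ∈ H? No  [counterexample: 29 + 29 = 0 ∉ H]
(3) Inverses: for all a ∈ H, -a mod 58 ∈ H? Yes

No, H is not a subgroup of ℤ_58


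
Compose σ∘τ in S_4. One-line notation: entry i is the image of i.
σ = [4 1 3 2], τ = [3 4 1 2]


σ∘τ: apply τ first, then σ
1 →τ 3 →σ 3
2 →τ 4 →σ 2
3 →τ 1 →σ 4
4 →τ 2 →σ 1

σ∘τ = [3 2 4 1]


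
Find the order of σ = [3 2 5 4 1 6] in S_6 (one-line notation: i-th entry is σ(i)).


Cycle decomposition: (1 3 5)
Cycle lengths: 3
Order = lcm(3) = 3

ord(σ) = 3


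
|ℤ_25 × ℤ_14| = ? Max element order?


|ℤ_25 × ℤ_14| = 25 × 14 = 350
Max element order = lcm(25,14) = 350
Cyclic? Yes (gcd=1)

|ℤ_25×ℤ_14| = 350, max element order = 350


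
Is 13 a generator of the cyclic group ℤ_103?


g generates ℤ_n iff gcd(g, n) = 1
gcd(13, 103) = 1
Since gcd = 1, 13 is a generator.

Yes, 13 generates ℤ_103


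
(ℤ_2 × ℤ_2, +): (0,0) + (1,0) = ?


Operation: componentwise addition mod (2, 2)
(0,0) + (1,0) = ((a₁+b₁) mod 2, (a₂+b₂) mod 2) with a = (0,0), b = (1,0)

(0,0) + (1,0) = (1,0)


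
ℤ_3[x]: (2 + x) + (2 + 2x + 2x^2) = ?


Add coefficients mod 3:
x^0: 2 + 2 = 1 (mod 3)
x^1: 1 + 2 = 0 (mod 3)
x^2: 0 + 2 = 2 (mod 3)
Result: 1 + 2x^2

f + g = 1 + 2x^2


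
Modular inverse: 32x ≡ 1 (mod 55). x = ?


Use the extended Euclidean algorithm to write 1 = 32·s + 55·t; then s mod 55 is the inverse.
Euclidean algorithm:
  32 = 0·55 + 32
  55 = 1·32 + 23
  32 = 1·23 + 9
  23 = 2·9 + 5
  9 = 1·5 + 4
  5 = 1·4 + 1
  4 = 4·1 + 0
gcd(32,55) = 1
Back-substitution gives: 32·(-12) + 55·(7) = 1
So 32⁻¹ ≡ -12 ≡ 43 (mod 55)
Check: 32 × 43 = 1376 ≡ 1 (mod 55) ✓

32⁻¹ ≡ 43 (mod 55)


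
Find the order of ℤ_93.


ℤ_n has n elements.

|ℤ_93| = 93


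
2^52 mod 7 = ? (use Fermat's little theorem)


Fermat's little theorem: if p is prime and gcd(a,p)=1, then a^(p-1) ≡ 1 (mod p)
p = 7 is prime, gcd(2,7) = 1
Reduce exponent: 52 mod 6 = 4
So 2^52 ≡ 2^4 (mod 7)
2^4 mod 7 = 2

2^52 ≡ 2 (mod 7)


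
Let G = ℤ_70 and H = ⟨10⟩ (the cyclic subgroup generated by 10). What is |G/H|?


|⟨10⟩| = n / gcd(10, 70) = 70 / 10 = 7
H is normal (ℤ_70 is abelian).
|G/H| = |G| / |H| = 70 / 7 = 10

|G/H| = 10


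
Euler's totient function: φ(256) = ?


Factor n: 256 = 2^8
φ(n) = n · ∏(1 - 1/p) over distinct primes p | n
φ(256) = 256 · (1 - 1/2) = 128

φ(256) = 128


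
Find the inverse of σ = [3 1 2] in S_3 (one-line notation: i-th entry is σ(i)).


To find σ⁻¹, swap domain and range:
σ(1) = 3 → σ⁻¹(3) = 1
σ(2) = 1 → σ⁻¹(1) = 2
σ(3) = 2 → σ⁻¹(2) = 3

σ⁻¹ = [2 3 1]


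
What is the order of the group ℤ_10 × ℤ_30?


|A × B| = |A| · |B|
|ℤ_10 × ℤ_30| = 10 × 30 = 300

|ℤ_10 × ℤ_30| = 300


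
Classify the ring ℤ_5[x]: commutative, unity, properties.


ℤ_5 is a field (n prime), so ℤ_5[x] is a commutative integral domain with unity
Commutative: Yes
Integral domain: Yes
Has unity: Yes

ℤ_5[x]: Commutative=Yes, Unity=Yes


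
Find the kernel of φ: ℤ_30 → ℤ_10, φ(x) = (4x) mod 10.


Kernel = preimage of identity
ker(φ) = {x ∈ ℤ_30 : 4x ≡ 0 (mod 10)}. Since 10 | 30, φ is well-defined. The kernel is the cyclic subgroup ⟨5⟩ of ℤ_30 (order 6), i.e. {0, 5, 10, 15, 20, 25}

ker(φ) = {0, 5, 10, 15, 20, 25}


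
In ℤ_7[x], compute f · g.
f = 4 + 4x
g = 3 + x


Expand and collect like terms; reduce coefficients mod 7:
x^0: 4·3 = 12 ≡ 5 (mod 7)
x^1: 4·1 + 4·3 = 16 ≡ 2 (mod 7)
x^2: 4·1 = 4 ≡ 4 (mod 7)
Result: 5 + 2x + 4x^2

f · g = 5 + 2x + 4x^2


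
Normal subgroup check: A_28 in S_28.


H = A_28 in S_28
A_28 has index 2 in S_28, and every subgroup of index 2 is normal

Yes, normal subgroup


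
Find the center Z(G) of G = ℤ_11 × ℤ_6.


Z(G) = {g ∈ G | gx = xg for all x ∈ G}
Direct product of abelian groups is abelian, so Z(G) = G

Z(ℤ_11 × ℤ_6) = ℤ_11 × ℤ_6


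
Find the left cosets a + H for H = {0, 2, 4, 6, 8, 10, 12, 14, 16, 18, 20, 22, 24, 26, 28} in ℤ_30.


H = {0, 2, 4, 6, 8, 10, 12, 14, 16, 18, 20, 22, 24, 26, 28}, |H| = 15
Number of cosets = |G|/|H| = 30/15 = 2
0 + H = {0, 2, 4, 6, 8, 10, 12, 14, 16, 18, 20, 22, 24, 26, 28}
1 + H = {1, 3, 5, 7, 9, 11, 13, 15, 17, 19, 21, 23, 25, 27, 29}

Cosets: 0+H={0,2,4,6,8,10,12,14,16,18,20,22,24,26,28}; 1+H={1,3,5,7,9,11,13,15,17,19,21,23,25,27,29}


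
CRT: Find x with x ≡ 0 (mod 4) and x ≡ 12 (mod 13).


m₁ = 4, m₂ = 13, gcd = 1, so CRT applies. M = m₁·m₂ = 52
Let M₁ = M/m₁ = 13, M₂ = M/m₂ = 4
Find y₁ ≡ M₁⁻¹ (mod m₁): 13⁻¹ ≡ 1 (mod 4)
Find y₂ ≡ M₂⁻¹ (mod m₂): 4⁻¹ ≡ 10 (mod 13)
x = a₁·M₁·y₁ + a₂·M₂·y₂ = 0·13·1 + 12·4·10 = 480
Reduce mod 52: x ≡ 12
Check: 12 mod 4 = 0 ✓, 12 mod 13 = 12 ✓

x ≡ 12 (mod 52)


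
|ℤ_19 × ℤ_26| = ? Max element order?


|ℤ_19 × ℤ_26| = 19 × 26 = 494
Max element order = lcm(19,26) = 494
Cyclic? Yes (gcd=1)

|ℤ_19×ℤ_26| = 494, max element order = 494


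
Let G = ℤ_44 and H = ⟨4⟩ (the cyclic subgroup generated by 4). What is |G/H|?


|⟨4⟩| = n / gcd(4, 44) = 44 / 4 = 11
H is normal (ℤ_44 is abelian).
|G/H| = |G| / |H| = 44 / 11 = 4

|G/H| = 4


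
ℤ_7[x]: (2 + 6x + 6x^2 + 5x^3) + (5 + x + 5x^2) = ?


Add coefficients mod 7:
x^0: 2 + 5 = 0 (mod 7)
x^1: 6 + 1 = 0 (mod 7)
x^2: 6 + 5 = 4 (mod 7)
x^3: 5 + 0 = 5 (mod 7)
Result: 4x^2 + 5x^3

f + g = 4x^2 + 5x^3


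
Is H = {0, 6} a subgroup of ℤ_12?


Subgroup test for H = {0, 6} in (ℤ_12, +):
(1) 0 ∈ H? Yes
(2) Closure: for all a,b ∈ H, (a+b) mod 12 ∈ H? Yes
(3) Inverses: for all a ∈ H, -a mod 12 ∈ H? Yes

Yes, H is a subgroup of ℤ_12


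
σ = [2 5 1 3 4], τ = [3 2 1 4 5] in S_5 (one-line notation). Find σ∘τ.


σ∘τ: apply τ first, then σ
1 →τ 3 →σ 1
2 →τ 2 →σ 5
3 →τ 1 →σ 2
4 →τ 4 →σ 3
5 →τ 5 →σ 4

σ∘τ = [1 5 2 3 4]


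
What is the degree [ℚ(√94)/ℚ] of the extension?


√94 has minimal polynomial x² - 94 (irreducible over ℚ since 94 is squarefree)

[ℚ(√94)/ℚ] = 2


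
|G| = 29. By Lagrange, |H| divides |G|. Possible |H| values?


Lagrange's theorem: |H| divides |G|
|G| = 29
Divisors of 29: 1, 29

Possible subgroup orders: {1, 29}


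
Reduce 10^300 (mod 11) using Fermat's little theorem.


Fermat's little theorem: if p is prime and gcd(a,p)=1, then a^(p-1) ≡ 1 (mod p)
p = 11 is prime, gcd(10,11) = 1
Reduce exponent: 300 mod 10 = 0
So 10^300 ≡ 10^0 (mod 11)
10^0 = 1

10^300 ≡ 1 (mod 11)


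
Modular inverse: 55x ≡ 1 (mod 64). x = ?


Use the extended Euclidean algorithm to write 1 = 55·s + 64·t; then s mod 64 is the inverse.
Euclidean algorithm:
  55 = 0·64 + 55
  64 = 1·55 + 9
  55 = 6·9 + 1
  9 = 9·1 + 0
gcd(55,64) = 1
Back-substitution gives: 55·(7) + 64·(-6) = 1
So 55⁻¹ ≡ 7 ≡ 7 (mod 64)
Check: 55 × 7 = 385 ≡ 1 (mod 64) ✓

55⁻¹ ≡ 7 (mod 64)


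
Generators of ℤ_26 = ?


g generates ℤ_n iff gcd(g,n) = 1
Prime factors of 26: 2, 13
Generators are g ∈ {1,...,25} not divisible by any of these primes.
Generators: {1, 3, 5, 7, 9, 11, 15, 17, 19, 21, 23, 25}
Number of generators = φ(26) = 12

Generators of ℤ_26 = {1, 3, 5, 7, 9, 11, 15, 17, 19, 21, 23, 25}


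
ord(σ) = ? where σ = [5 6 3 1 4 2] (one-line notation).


Cycle decomposition: (1 5 4) (2 6)
Cycle lengths: 3, 2
Order = lcm(3, 2) = 6

ord(σ) = 6


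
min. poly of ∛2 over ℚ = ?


∛2 satisfies x³ - 2 = 0, irreducible over ℚ (no rational root; 2 is not a perfect cube)

Minimal polynomial: x³ - 2


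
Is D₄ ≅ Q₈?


Comparing D₄ and Q₈:
D₄ has 5 elements of order 2; Q₈ has only 1

No, D₄ ≇ Q₈


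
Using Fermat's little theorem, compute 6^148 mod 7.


Fermat's little theorem: if p is prime and gcd(a,p)=1, then a^(p-1) ≡ 1 (mod p)
p = 7 is prime, gcd(6,7) = 1
Reduce exponent: 148 mod 6 = 4
So 6^148 ≡ 6^4 (mod 7)
6^4 mod 7 = 1

6^148 ≡ 1 (mod 7)


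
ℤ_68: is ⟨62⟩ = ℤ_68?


g generates ℤ_n iff gcd(g, n) = 1
gcd(62, 68) = 2
Since gcd = 2 ≠ 1, ⟨62⟩ has order 34 < 68, so 62 is not a generator.

No, 62 does not generate ℤ_68


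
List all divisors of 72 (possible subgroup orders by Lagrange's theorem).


Lagrange's theorem: |H| divides |G|
|G| = 72
Divisors of 72: 1, 2, 3, 4, 6, 8, 9, 12, 18, 24, 36, 72

Possible subgroup orders: {1, 2, 3, 4, 6, 8, 9, 12, 18, 24, 36, 72}


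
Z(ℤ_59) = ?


Z(G) = {g ∈ G | gx = xg for all x ∈ G}
ℤ_59 is abelian, so Z(G) = G

Z(ℤ_59) = ℤ_59


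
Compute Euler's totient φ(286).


Factor n: 286 = 2 × 11 × 13
φ(n) = n · ∏(1 - 1/p) over distinct primes p | n
φ(286) = 286 · (1 - 1/2) · (1 - 1/11) · (1 - 1/13) = 120

φ(286) = 120


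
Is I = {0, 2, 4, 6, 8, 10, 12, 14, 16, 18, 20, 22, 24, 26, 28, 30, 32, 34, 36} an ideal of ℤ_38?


Check ideal conditions for I = {0, 2, 4, 6, 8, 10, 12, 14, 16, 18, 20, 22, 24, 26, 28, 30, 32, 34, 36} in ℤ_38:
(1) I is an additive subgroup? Yes
(2) For r ∈ ℤ_38 and a ∈ I: r·a ∈ I? Yes

Yes, I is an ideal of ℤ_38


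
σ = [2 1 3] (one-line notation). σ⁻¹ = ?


To find σ⁻¹, swap domain and range:
σ(1) = 2 → σ⁻¹(2) = 1
σ(2) = 1 → σ⁻¹(1) = 2
σ(3) = 3 → σ⁻¹(3) = 3

σ⁻¹ = [2 1 3]


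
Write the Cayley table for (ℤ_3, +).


Elements: {0, 1, 2}
Operation: addition mod 3
Entry (a, b) = (a + b) mod 3

Cayley table:
  | 0 | 1 | 2
0 | 0 | 1 | 2
1 | 1 | 2 | 0
2 | 2 | 0 | 1


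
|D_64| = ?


|D_n| = 2n (n rotations and n reflections)
|D_64| = 2×64 = 128

|D_64| = 128


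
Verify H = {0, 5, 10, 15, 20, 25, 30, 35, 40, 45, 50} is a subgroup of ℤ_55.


Subgroup test for H = {0, 5, 10, 15, 20, 25, 30, 35, 40, 45, 50} in (ℤ_55, +):
(1) 0 ∈ H? Yes
(2) Closure: for all a,b ∈ H, (a+b) mod 55 ∈ H? Yes
(3) Inverses: for all a ∈ H, -a mod 55 ∈ H? Yes

Yes, H is a subgroup of ℤ_55


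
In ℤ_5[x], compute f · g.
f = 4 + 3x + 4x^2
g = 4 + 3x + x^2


Expand and collect like terms; reduce coefficients mod 5:
x^0: 4·4 = 16 ≡ 1 (mod 5)
x^1: 4·3 + 3·4 = 24 ≡ 4 (mod 5)
x^2: 4·1 + 3·3 + 4·4 = 29 ≡ 4 (mod 5)
x^3: 3·1 + 4·3 = 15 ≡ 0 (mod 5)
x^4: 4·1 = 4 ≡ 4 (mod 5)
Result: 1 + 4x + 4x^2 + 4x^4

f · g = 1 + 4x + 4x^2 + 4x^4


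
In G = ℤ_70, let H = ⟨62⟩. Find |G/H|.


|⟨62⟩| = n / gcd(62, 70) = 70 / 2 = 35
H is normal (ℤ_70 is abelian).
|G/H| = |G| / |H| = 70 / 35 = 2

|G/H| = 2


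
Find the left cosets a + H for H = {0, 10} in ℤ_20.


H = {0, 10}, |H| = 2
Number of cosets = |G|/|H| = 20/2 = 10
0 + H = {0, 10}
1 + H = {1, 11}
2 + H = {2, 12}
3 + H = {3, 13}
4 + H = {4, 14}
5 + H = {5, 15}
6 + H = {6, 16}
7 + H = {7, 17}
8 + H = {8, 18}
9 + H = {9, 19}

Cosets: 0+H={0,10}; 1+H={1,11}; 2+H={2,12}; 3+H={3,13}; 4+H={4,14}; 5+H={5,15}; 6+H={6,16}; 7+H={7,17}; 8+H={8,18}; 9+H={9,19}


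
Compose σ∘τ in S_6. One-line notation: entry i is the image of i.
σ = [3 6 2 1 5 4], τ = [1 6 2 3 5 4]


σ∘τ: apply τ first, then σ
1 →τ 1 →σ 3
2 →τ 6 →σ 4
3 →τ 2 →σ 6
4 →τ 3 →σ 2
5 →τ 5 →σ 5
6 →τ 4 →σ 1

σ∘τ = [3 4 6 2 5 1]


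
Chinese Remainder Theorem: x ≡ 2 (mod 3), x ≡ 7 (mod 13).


m₁ = 3, m₂ = 13, gcd = 1, so CRT applies. M = m₁·m₂ = 39
Let M₁ = M/m₁ = 13, M₂ = M/m₂ = 3
Find y₁ ≡ M₁⁻¹ (mod m₁): 13⁻¹ ≡ 1 (mod 3)
Find y₂ ≡ M₂⁻¹ (mod m₂): 3⁻¹ ≡ 9 (mod 13)
x = a₁·M₁·y₁ + a₂·M₂·y₂ = 2·13·1 + 7·3·9 = 215
Reduce mod 39: x ≡ 20
Check: 20 mod 3 = 2 ✓, 20 mod 13 = 7 ✓

x ≡ 20 (mod 39)


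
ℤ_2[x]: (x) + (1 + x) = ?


Add coefficients mod 2:
x^0: 0 + 1 = 1 (mod 2)
x^1: 1 + 1 = 0 (mod 2)
Result: 1

f + g = 1


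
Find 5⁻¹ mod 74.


Use the extended Euclidean algorithm to write 1 = 5·s + 74·t; then s mod 74 is the inverse.
Euclidean algorithm:
  5 = 0·74 + 5
  74 = 14·5 + 4
  5 = 1·4 + 1
  4 = 4·1 + 0
gcd(5,74) = 1
Back-substitution gives: 5·(15) + 74·(-1) = 1
So 5⁻¹ ≡ 15 ≡ 15 (mod 74)
Check: 5 × 15 = 75 ≡ 1 (mod 74) ✓

5⁻¹ ≡ 15 (mod 74)


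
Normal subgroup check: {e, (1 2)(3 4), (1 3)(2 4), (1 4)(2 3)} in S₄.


H = {e, (1 2)(3 4), (1 3)(2 4), (1 4)(2 3)} in S₄
This is the Klein four-group V₄; it is normal in S₄ (it is a union of conjugacy classes)

Yes, normal subgroup


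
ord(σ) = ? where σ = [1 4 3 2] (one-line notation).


Cycle decomposition: (2 4)
Cycle lengths: 2
Order = lcm(2) = 2

ord(σ) = 2


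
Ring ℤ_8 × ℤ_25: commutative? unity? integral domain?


Direct product ring; commutative with unity (1,1); but (1,0)·(0,1) = (0,0) gives zero divisors, so not an integral domain
Commutative: Yes
Integral domain: No
Has unity: Yes

ℤ_8 × ℤ_25: Commutative=Yes, Unity=Yes


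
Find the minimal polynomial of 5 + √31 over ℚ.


Let α = 5 + √31. Then α - 5 = √31, so (α - 5)² = 31, giving α² - 10α - 6 = 0. Degree 2 and α ∉ ℚ, so this is the minimal polynomial.

Minimal polynomial: x² - 10x - 6


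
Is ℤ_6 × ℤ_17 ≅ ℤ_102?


Comparing ℤ_6 × ℤ_17 and ℤ_102:
gcd(6,17) = 1, so ℤ_6 × ℤ_17 ≅ ℤ_102 (CRT)

Yes, ℤ_6 × ℤ_17 ≅ ℤ_102


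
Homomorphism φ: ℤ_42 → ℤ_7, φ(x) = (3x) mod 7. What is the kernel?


Kernel = preimage of identity
ker(φ) = {x ∈ ℤ_42 : 3x ≡ 0 (mod 7)}. Since 7 | 42, φ is well-defined. The kernel is the cyclic subgroup ⟨7⟩ of ℤ_42 (order 6), i.e. {0, 7, 14, 21, 28, 35}

ker(φ) = {0, 7, 14, 21, 28, 35}


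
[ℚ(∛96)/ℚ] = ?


∛96 has minimal polynomial x³ - 96 (irreducible over ℚ since 96 is not a perfect cube)

[ℚ(∛96)/ℚ] = 3


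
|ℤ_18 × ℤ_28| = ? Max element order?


|ℤ_18 × ℤ_28| = 18 × 28 = 504
Max element order = lcm(18,28) = 252
Cyclic? No (gcd=2)

|ℤ_18×ℤ_28| = 504, max element order = 252


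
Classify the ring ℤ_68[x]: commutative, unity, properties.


ℤ_68 has zero divisors (2·34 ≡ 0), and these lift to constant zero divisors in ℤ_68[x]; so not an integral domain
Commutative: Yes
Integral domain: No
Has unity: Yes

ℤ_68[x]: Commutative=Yes, Unity=Yes


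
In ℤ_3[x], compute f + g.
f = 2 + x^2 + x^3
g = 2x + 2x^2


Add coefficients mod 3:
x^0: 2 + 0 = 2 (mod 3)
x^1: 0 + 2 = 2 (mod 3)
x^2: 1 + 2 = 0 (mod 3)
x^3: 1 + 0 = 1 (mod 3)
Result: 2 + 2x + x^3

f + g = 2 + 2x + x^3


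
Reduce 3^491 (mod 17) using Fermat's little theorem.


Fermat's little theorem: if p is prime and gcd(a,p)=1, then a^(p-1) ≡ 1 (mod p)
p = 17 is prime, gcd(3,17) = 1
Reduce exponent: 491 mod 16 = 11
So 3^491 ≡ 3^11 (mod 17)
3^11 mod 17 = 7

3^491 ≡ 7 (mod 17)


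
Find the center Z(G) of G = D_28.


Z(G) = {g ∈ G | gx = xg for all x ∈ G}
For even n, Z(D_n) = {e, r^(n/2)}: the 180° rotation r^14 commutes with every reflection and rotation

Z(D_28) = {e, r^14}


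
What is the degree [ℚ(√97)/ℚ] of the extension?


√97 has minimal polynomial x² - 97 (irreducible over ℚ since 97 is squarefree)

[ℚ(√97)/ℚ] = 2


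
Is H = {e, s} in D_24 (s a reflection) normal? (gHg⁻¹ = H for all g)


H = {e, s} in D_24 (s a reflection)
r·s·r⁻¹ = sr⁻² ≠ s for n ≥ 3, so {e, s} is not closed under conjugation

No, not a normal subgroup


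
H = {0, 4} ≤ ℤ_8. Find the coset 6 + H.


6 + H = {6 + h (mod 8) : h ∈ H}
6+0=6, 6+4=2
6 + H = {2, 6} = 2 + H

6 + H = {2, 6}


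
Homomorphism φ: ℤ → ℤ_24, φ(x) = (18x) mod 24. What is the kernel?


Kernel = preimage of identity
ker(φ) = {x ∈ ℤ : 18x ≡ 0 (mod 24)}. gcd(18,24) = 6, so 18x ≡ 0 (mod 24) ⟺ x ≡ 0 (mod 24/6 = 4). Hence ker(φ) = 4ℤ

ker(φ) = 4ℤ


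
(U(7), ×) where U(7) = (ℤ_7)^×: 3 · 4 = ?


Operation: multiplication mod 7
3 · 4 = (a × b) mod 7 with a = 3, b = 4

3 · 4 = 5


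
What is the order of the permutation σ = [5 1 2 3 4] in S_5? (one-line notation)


Cycle decomposition: (1 5 4 3 2)
Cycle lengths: 5
Order = lcm(5) = 5

ord(σ) = 5


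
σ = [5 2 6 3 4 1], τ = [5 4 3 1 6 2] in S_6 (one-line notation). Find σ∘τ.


σ∘τ: apply τ first, then σ
1 →τ 5 →σ 4
2 →τ 4 →σ 3
3 →τ 3 →σ 6
4 →τ 1 →σ 5
5 →τ 6 →σ 1
6 →τ 2 →σ 2

σ∘τ = [4 3 6 5 1 2]


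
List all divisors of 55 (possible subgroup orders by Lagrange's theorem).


Lagrange's theorem: |H| divides |G|
|G| = 55
Divisors of 55: 1, 5, 11, 55

Possible subgroup orders: {1, 5, 11, 55}


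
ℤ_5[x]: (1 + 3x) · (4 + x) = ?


Expand and collect like terms; reduce coefficients mod 5:
x^0: 1·4 = 4 ≡ 4 (mod 5)
x^1: 1·1 + 3·4 = 13 ≡ 3 (mod 5)
x^2: 3·1 = 3 ≡ 3 (mod 5)
Result: 4 + 3x + 3x^2

f · g = 4 + 3x + 3x^2


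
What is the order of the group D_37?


|D_n| = 2n (n rotations and n reflections)
|D_37| = 2×37 = 74

|D_37| = 74


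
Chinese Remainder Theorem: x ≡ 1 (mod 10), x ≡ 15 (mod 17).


m₁ = 10, m₂ = 17, gcd = 1, so CRT applies. M = m₁·m₂ = 170
Let M₁ = M/m₁ = 17, M₂ = M/m₂ = 10
Find y₁ ≡ M₁⁻¹ (mod m₁): 17⁻¹ ≡ 3 (mod 10)
Find y₂ ≡ M₂⁻¹ (mod m₂): 10⁻¹ ≡ 12 (mod 17)
x = a₁·M₁·y₁ + a₂·M₂·y₂ = 1·17·3 + 15·10·12 = 1851
Reduce mod 170: x ≡ 151
Check: 151 mod 10 = 1 ✓, 151 mod 17 = 15 ✓

x ≡ 151 (mod 170)


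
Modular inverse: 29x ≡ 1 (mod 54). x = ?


Use the extended Euclidean algorithm to write 1 = 29·s + 54·t; then s mod 54 is the inverse.
Euclidean algorithm:
  29 = 0·54 + 29
  54 = 1·29 + 25
  29 = 1·25 + 4
  25 = 6·4 + 1
  4 = 4·1 + 0
gcd(29,54) = 1
Back-substitution gives: 29·(-13) + 54·(7) = 1
So 29⁻¹ ≡ -13 ≡ 41 (mod 54)
Check: 29 × 41 = 1189 ≡ 1 (mod 54) ✓

29⁻¹ ≡ 41 (mod 54)


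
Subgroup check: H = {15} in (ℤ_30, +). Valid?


Subgroup test for H = {15} in (ℤ_30, +):
(1) 0 ∈ H? No
(2) Closure: for all a,b ∈ H, (a+b) mod 30 ∈ H? No  [counterexample: 15 + 15 = 0 ∉ H]
(3) Inverses: for all a ∈ H, -a mod 30 ∈ H? Yes

No, H is not a subgroup of ℤ_30


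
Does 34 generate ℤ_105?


g generates ℤ_n iff gcd(g, n) = 1
gcd(34, 105) = 1
Since gcd = 1, 34 is a generator.

Yes, 34 generates ℤ_105


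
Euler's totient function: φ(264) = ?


Factor n: 264 = 2^3 × 3 × 11
φ(n) = n · ∏(1 - 1/p) over distinct primes p | n
φ(264) = 264 · (1 - 1/2) · (1 - 1/3) · (1 - 1/11) = 80

φ(264) = 80


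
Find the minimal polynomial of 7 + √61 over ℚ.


Let α = 7 + √61. Then α - 7 = √61, so (α - 7)² = 61, giving α² - 14α - 12 = 0. Degree 2 and α ∉ ℚ, so this is the minimal polynomial.

Minimal polynomial: x² - 14x - 12


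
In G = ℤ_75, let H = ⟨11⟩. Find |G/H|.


|⟨11⟩| = n / gcd(11, 75) = 75 / 1 = 75
H is normal (ℤ_75 is abelian).
|G/H| = |G| / |H| = 75 / 75 = 1

|G/H| = 1


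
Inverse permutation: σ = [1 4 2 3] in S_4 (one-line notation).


To find σ⁻¹, swap domain and range:
σ(1) = 1 → σ⁻¹(1) = 1
σ(2) = 4 → σ⁻¹(4) = 2
σ(3) = 2 → σ⁻¹(2) = 3
σ(4) = 3 → σ⁻¹(3) = 4

σ⁻¹ = [1 3 4 2]


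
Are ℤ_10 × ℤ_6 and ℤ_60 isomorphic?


Comparing ℤ_10 × ℤ_6 and ℤ_60:
gcd(10,6) = 2 ≠ 1. Max element order in ℤ_10×ℤ_6 is lcm(10,6) = 30 < 60, so it has no element of order 60

No, ℤ_10 × ℤ_6 ≇ ℤ_60


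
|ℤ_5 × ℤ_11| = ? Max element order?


|ℤ_5 × ℤ_11| = 5 × 11 = 55
Max element order = lcm(5,11) = 55
Cyclic? Yes (gcd=1)

|ℤ_5×ℤ_11| = 55, max element order = 55


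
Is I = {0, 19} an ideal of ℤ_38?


Check ideal conditions for I = {0, 19} in ℤ_38:
(1) I is an additive subgroup? Yes
(2) For r ∈ ℤ_38 and a ∈ I: r·a ∈ I? Yes

Yes, I is an ideal of ℤ_38


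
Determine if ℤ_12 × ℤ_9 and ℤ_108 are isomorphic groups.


Comparing ℤ_12 × ℤ_9 and ℤ_108:
gcd(12,9) = 3 ≠ 1. Max element order in ℤ_12×ℤ_9 is lcm(12,9) = 36 < 108, so it has no element of order 108

No, ℤ_12 × ℤ_9 ≇ ℤ_108


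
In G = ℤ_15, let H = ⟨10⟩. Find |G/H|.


|⟨10⟩| = n / gcd(10, 15) = 15 / 5 = 3
H is normal (ℤ_15 is abelian).
|G/H| = |G| / |H| = 15 / 3 = 5

|G/H| = 5


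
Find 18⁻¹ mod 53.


Use the extended Euclidean algorithm to write 1 = 18·s + 53·t; then s mod 53 is the inverse.
Euclidean algorithm:
  18 = 0·53 + 18
  53 = 2·18 + 17
  18 = 1·17 + 1
  17 = 17·1 + 0
gcd(18,53) = 1
Back-substitution gives: 18·(3) + 53·(-1) = 1
So 18⁻¹ ≡ 3 ≡ 3 (mod 53)
Check: 18 × 3 = 54 ≡ 1 (mod 53) ✓

18⁻¹ ≡ 3 (mod 53)


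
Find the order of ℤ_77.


ℤ_n has n elements.

|ℤ_77| = 77


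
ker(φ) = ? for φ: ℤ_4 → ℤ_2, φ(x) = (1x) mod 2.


Kernel = preimage of identity
ker(φ) = {x ∈ ℤ_4 : 1x ≡ 0 (mod 2)}. Since 2 | 4, φ is well-defined. The kernel is the cyclic subgroup ⟨2⟩ of ℤ_4 (order 2), i.e. {0, 2}

ker(φ) = {0, 2}


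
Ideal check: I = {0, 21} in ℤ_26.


Check ideal conditions for I = {0, 21} in ℤ_26:
(1) I is an additive subgroup? No
(2) For r ∈ ℤ_26 and a ∈ I: r·a ∈ I? No  [counterexample: r=2, a=21, r·a mod 26 = 16 ∉ I]

No, I is not an ideal of ℤ_26


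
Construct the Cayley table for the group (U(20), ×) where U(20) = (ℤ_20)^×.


Elements: {1, 3, 7, 9, 11, 13, 17, 19}
Operation: multiplication mod 20
Entry (a, b) = (a × b) mod 20

Cayley table:
   |  1 |  3 |  7 |  9 | 11 | 13 | 17 | 19
 1 |  1 |  3 |  7 |  9 | 11 | 13 | 17 | 19
 3 |  3 |  9 |  1 |  7 | 13 | 19 | 11 | 17
 7 |  7 |  1 |  9 |  3 | 17 | 11 | 19 | 13
 9 |  9 |  7 |  3 |  1 | 19 | 17 | 13 | 11
11 | 11 | 13 | 17 | 19 |  1 |  3 |  7 |  9
13 | 13 | 19 | 11 | 17 |  3 |  9 |  1 |  7
17 | 17 | 11 | 19 | 13 |  7 |  1 |  9 |  3
19 | 19 | 17 | 13 | 11 |  9 |  7 |  3 |  1


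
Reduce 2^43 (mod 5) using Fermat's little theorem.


Fermat's little theorem: if p is prime and gcd(a,p)=1, then a^(p-1) ≡ 1 (mod p)
p = 5 is prime, gcd(2,5) = 1
Reduce exponent: 43 mod 4 = 3
So 2^43 ≡ 2^3 (mod 5)
2^3 mod 5 = 3

2^43 ≡ 3 (mod 5)


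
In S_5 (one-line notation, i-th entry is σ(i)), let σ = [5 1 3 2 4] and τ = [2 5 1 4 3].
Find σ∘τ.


σ∘τ: apply τ first, then σ
1 →τ 2 →σ 1
2 →τ 5 →σ 4
3 →τ 1 →σ 5
4 →τ 4 →σ 2
5 →τ 3 →σ 3

σ∘τ = [1 4 5 2 3]


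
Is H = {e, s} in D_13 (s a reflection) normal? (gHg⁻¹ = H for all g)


H = {e, s} in D_13 (s a reflection)
r·s·r⁻¹ = sr⁻² ≠ s for n ≥ 3, so {e, s} is not closed under conjugation

No, not a normal subgroup


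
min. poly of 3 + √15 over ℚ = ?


Let α = 3 + √15. Then α - 3 = √15, so (α - 3)² = 15, giving α² - 6α - 6 = 0. Degree 2 and α ∉ ℚ, so this is the minimal polynomial.

Minimal polynomial: x² - 6x - 6


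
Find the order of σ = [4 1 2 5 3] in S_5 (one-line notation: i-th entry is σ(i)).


Cycle decomposition: (1 4 5 3 2)
Cycle lengths: 5
Order = lcm(5) = 5

ord(σ) = 5


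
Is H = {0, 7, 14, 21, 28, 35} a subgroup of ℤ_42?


Subgroup test for H = {0, 7, 14, 21, 28, 35} in (ℤ_42, +):
(1) 0 ∈ H? Yes
(2) Closure: for all a,b ∈ H, (a+b) mod 42 ∈ H? Yes
(3) Inverses: for all a ∈ H, -a mod 42 ∈ H? Yes

Yes, H is a subgroup of ℤ_42


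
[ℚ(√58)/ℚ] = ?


√58 has minimal polynomial x² - 58 (irreducible over ℚ since 58 is squarefree)

[ℚ(√58)/ℚ] = 2


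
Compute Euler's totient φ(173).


Factor n: 173 = 173
φ(n) = n · ∏(1 - 1/p) over distinct primes p | n
φ(173) = 173 · (1 - 1/173) = 172

φ(173) = 172


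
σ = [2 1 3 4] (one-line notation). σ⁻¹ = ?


To find σ⁻¹, swap domain and range:
σ(1) = 2 → σ⁻¹(2) = 1
σ(2) = 1 → σ⁻¹(1) = 2
σ(3) = 3 → σ⁻¹(3) = 3
σ(4) = 4 → σ⁻¹(4) = 4

σ⁻¹ = [2 1 3 4]


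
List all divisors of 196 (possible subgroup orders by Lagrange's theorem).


Lagrange's theorem: |H| divides |G|
|G| = 196
Divisors of 196: 1, 2, 4, 7, 14, 28, 49, 98, 196

Possible subgroup orders: {1, 2, 4, 7, 14, 28, 49, 98, 196}


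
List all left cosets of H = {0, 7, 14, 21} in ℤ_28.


H = {0, 7, 14, 21}, |H| = 4
Number of cosets = |G|/|H| = 28/4 = 7
0 + H = {0, 7, 14, 21}
1 + H = {1, 8, 15, 22}
2 + H = {2, 9, 16, 23}
3 + H = {3, 10, 17, 24}
4 + H = {4, 11, 18, 25}
5 + H = {5, 12, 19, 26}
6 + H = {6, 13, 20, 27}

Cosets: 0+H={0,7,14,21}; 1+H={1,8,15,22}; 2+H={2,9,16,23}; 3+H={3,10,17,24}; 4+H={4,11,18,25}; 5+H={5,12,19,26}; 6+H={6,13,20,27}


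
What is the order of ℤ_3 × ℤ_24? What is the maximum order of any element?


|ℤ_3 × ℤ_24| = 3 × 24 = 72
Max element order = lcm(3,24) = 24
Cyclic? No (gcd=3)

|ℤ_3×ℤ_24| = 72, max element order = 24


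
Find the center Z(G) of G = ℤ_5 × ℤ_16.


Z(G) = {g ∈ G | gx = xg for all x ∈ G}
Direct product of abelian groups is abelian, so Z(G) = G

Z(ℤ_5 × ℤ_16) = ℤ_5 × ℤ_16


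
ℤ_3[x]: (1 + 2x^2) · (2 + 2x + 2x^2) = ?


Expand and collect like terms; reduce coefficients mod 3:
x^0: 1·2 = 2 ≡ 2 (mod 3)
x^1: 1·2 + 0·2 = 2 ≡ 2 (mod 3)
x^2: 1·2 + 0·2 + 2·2 = 6 ≡ 0 (mod 3)
x^3: 0·2 + 2·2 = 4 ≡ 1 (mod 3)
x^4: 2·2 = 4 ≡ 1 (mod 3)
Result: 2 + 2x + x^3 + x^4

f · g = 2 + 2x + x^3 + x^4


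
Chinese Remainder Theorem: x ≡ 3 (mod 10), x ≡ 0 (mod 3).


m₁ = 10, m₂ = 3, gcd = 1, so CRT applies. M = m₁·m₂ = 30
Let M₁ = M/m₁ = 3, M₂ = M/m₂ = 10
Find y₁ ≡ M₁⁻¹ (mod m₁): 3⁻¹ ≡ 7 (mod 10)
Find y₂ ≡ M₂⁻¹ (mod m₂): 10⁻¹ ≡ 1 (mod 3)
x = a₁·M₁·y₁ + a₂·M₂·y₂ = 3·3·7 + 0·10·1 = 63
Reduce mod 30: x ≡ 3
Check: 3 mod 10 = 3 ✓, 3 mod 3 = 0 ✓

x ≡ 3 (mod 30)


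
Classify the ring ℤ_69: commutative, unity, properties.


ℤ_69 is a commutative ring with unity 1; 69 = 3×23 is composite, so 3·23 ≡ 0 gives zero divisors (not an integral domain)
Commutative: Yes
Integral domain: No
Has unity: Yes

ℤ_69: Commutative=Yes, Unity=Yes


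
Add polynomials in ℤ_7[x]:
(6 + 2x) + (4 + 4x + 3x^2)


Add coefficients mod 7:
x^0: 6 + 4 = 3 (mod 7)
x^1: 2 + 4 = 6 (mod 7)
x^2: 0 + 3 = 3 (mod 7)
Result: 3 + 6x + 3x^2

f + g = 3 + 6x + 3x^2


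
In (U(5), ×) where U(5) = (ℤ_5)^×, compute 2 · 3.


Operation: multiplication mod 5
2 · 3 = (a × b) mod 5 with a = 2, b = 3

2 · 3 = 1


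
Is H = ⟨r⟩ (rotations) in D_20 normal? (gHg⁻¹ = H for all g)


H = ⟨r⟩ (rotations) in D_20
The rotation subgroup ⟨r⟩ has index 2 in D_20, so it is normal

Yes, normal subgroup


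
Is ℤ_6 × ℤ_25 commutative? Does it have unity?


Direct product ring; commutative with unity (1,1); but (1,0)·(0,1) = (0,0) gives zero divisors, so not an integral domain
Commutative: Yes
Integral domain: No
Has unity: Yes

ℤ_6 × ℤ_25: Commutative=Yes, Unity=Yes


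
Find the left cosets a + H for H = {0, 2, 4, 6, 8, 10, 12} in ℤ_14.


H = {0, 2, 4, 6, 8, 10, 12}, |H| = 7
Number of cosets = |G|/|H| = 14/7 = 2
0 + H = {0, 2, 4, 6, 8, 10, 12}
1 + H = {1, 3, 5, 7, 9, 11, 13}

Cosets: 0+H={0,2,4,6,8,10,12}; 1+H={1,3,5,7,9,11,13}


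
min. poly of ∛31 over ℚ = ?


∛31 satisfies x³ - 31 = 0, irreducible over ℚ (no rational root; 31 is not a perfect cube)

Minimal polynomial: x³ - 31


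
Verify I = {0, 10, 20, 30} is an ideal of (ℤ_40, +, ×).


Check ideal conditions for I = {0, 10, 20, 30} in ℤ_40:
(1) I is an additive subgroup? Yes
(2) For r ∈ ℤ_40 and a ∈ I: r·a ∈ I? Yes

Yes, I is an ideal of ℤ_40


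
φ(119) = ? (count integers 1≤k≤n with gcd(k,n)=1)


Factor n: 119 = 7 × 17
φ(n) = n · ∏(1 - 1/p) over distinct primes p | n
φ(119) = 119 · (1 - 1/7) · (1 - 1/17) = 96

φ(119) = 96


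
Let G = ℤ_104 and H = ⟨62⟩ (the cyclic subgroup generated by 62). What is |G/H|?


|⟨62⟩| = n / gcd(62, 104) = 104 / 2 = 52
H is normal (ℤ_104 is abelian).
|G/H| = |G| / |H| = 104 / 52 = 2

|G/H| = 2


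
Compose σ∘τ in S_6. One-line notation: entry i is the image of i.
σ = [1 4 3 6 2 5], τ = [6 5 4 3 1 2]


σ∘τ: apply τ first, then σ
1 →τ 6 →σ 5
2 →τ 5 →σ 2
3 →τ 4 →σ 6
4 →τ 3 →σ 3
5 →τ 1 →σ 1
6 →τ 2 →σ 4

σ∘τ = [5 2 6 3 1 4]


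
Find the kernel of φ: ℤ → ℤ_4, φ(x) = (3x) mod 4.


Kernel = preimage of identity
ker(φ) = {x ∈ ℤ : 3x ≡ 0 (mod 4)}. gcd(3,4) = 1, so 3x ≡ 0 (mod 4) ⟺ x ≡ 0 (mod 4/1 = 4). Hence ker(φ) = 4ℤ

ker(φ) = 4ℤ


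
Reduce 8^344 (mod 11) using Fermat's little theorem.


Fermat's little theorem: if p is prime and gcd(a,p)=1, then a^(p-1) ≡ 1 (mod p)
p = 11 is prime, gcd(8,11) = 1
Reduce exponent: 344 mod 10 = 4
So 8^344 ≡ 8^4 (mod 11)
8^4 mod 11 = 4

8^344 ≡ 4 (mod 11)


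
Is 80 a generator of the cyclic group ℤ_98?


g generates ℤ_n iff gcd(g, n) = 1
gcd(80, 98) = 2
Since gcd = 2 ≠ 1, ⟨80⟩ has order 49 < 98, so 80 is not a generator.

No, 80 does not generate ℤ_98


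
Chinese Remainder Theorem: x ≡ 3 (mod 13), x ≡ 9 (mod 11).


m₁ = 13, m₂ = 11, gcd = 1, so CRT applies. M = m₁·m₂ = 143
Let M₁ = M/m₁ = 11, M₂ = M/m₂ = 13
Find y₁ ≡ M₁⁻¹ (mod m₁): 11⁻¹ ≡ 6 (mod 13)
Find y₂ ≡ M₂⁻¹ (mod m₂): 13⁻¹ ≡ 6 (mod 11)
x = a₁·M₁·y₁ + a₂·M₂·y₂ = 3·11·6 + 9·13·6 = 900
Reduce mod 143: x ≡ 42
Check: 42 mod 13 = 3 ✓, 42 mod 11 = 9 ✓

x ≡ 42 (mod 143)


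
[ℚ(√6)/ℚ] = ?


√6 has minimal polynomial x² - 6 (irreducible over ℚ since 6 is squarefree)

[ℚ(√6)/ℚ] = 2


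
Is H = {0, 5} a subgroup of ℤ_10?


Subgroup test for H = {0, 5} in (ℤ_10, +):
(1) 0 ∈ H? Yes
(2) Closure: for all a,b ∈ H, (a+b) mod 10 ∈ H? Yes
(3) Inverses: for all a ∈ H, -a mod 10 ∈ H? Yes

Yes, H is a subgroup of ℤ_10


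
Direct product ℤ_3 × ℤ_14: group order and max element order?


|ℤ_3 × ℤ_14| = 3 × 14 = 42
Max element order = lcm(3,14) = 42
Cyclic? Yes (gcd=1)

|ℤ_3×ℤ_14| = 42, max element order = 42


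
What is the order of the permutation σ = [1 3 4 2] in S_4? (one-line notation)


Cycle decomposition: (2 3 4)
Cycle lengths: 3
Order = lcm(3) = 3

ord(σ) = 3


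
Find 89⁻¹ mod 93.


Use the extended Euclidean algorithm to write 1 = 89·s + 93·t; then s mod 93 is the inverse.
Euclidean algorithm:
  89 = 0·93 + 89
  93 = 1·89 + 4
  89 = 22·4 + 1
  4 = 4·1 + 0
gcd(89,93) = 1
Back-substitution gives: 89·(23) + 93·(-22) = 1
So 89⁻¹ ≡ 23 ≡ 23 (mod 93)
Check: 89 × 23 = 2047 ≡ 1 (mod 93) ✓

89⁻¹ ≡ 23 (mod 93)


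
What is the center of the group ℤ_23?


Z(G) = {g ∈ G | gx = xg for all x ∈ G}
ℤ_23 is abelian, so Z(G) = G

Z(ℤ_23) = ℤ_23


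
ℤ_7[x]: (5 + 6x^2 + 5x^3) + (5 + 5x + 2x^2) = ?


Add coefficients mod 7:
x^0: 5 + 5 = 3 (mod 7)
x^1: 0 + 5 = 5 (mod 7)
x^2: 6 + 2 = 1 (mod 7)
x^3: 5 + 0 = 5 (mod 7)
Result: 3 + 5x + x^2 + 5x^3

f + g = 3 + 5x + x^2 + 5x^3


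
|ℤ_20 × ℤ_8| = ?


|A × B| = |A| · |B|
|ℤ_20 × ℤ_8| = 20 × 8 = 160

|ℤ_20 × ℤ_8| = 160


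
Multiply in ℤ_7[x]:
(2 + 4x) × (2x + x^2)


Expand and collect like terms; reduce coefficients mod 7:
x^0: 2·0 = 0 ≡ 0 (mod 7)
x^1: 2·2 + 4·0 = 4 ≡ 4 (mod 7)
x^2: 2·1 + 4·2 = 10 ≡ 3 (mod 7)
x^3: 4·1 = 4 ≡ 4 (mod 7)
Result: 4x + 3x^2 + 4x^3

f · g = 4x + 3x^2 + 4x^3


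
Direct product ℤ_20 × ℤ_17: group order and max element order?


|ℤ_20 × ℤ_17| = 20 × 17 = 340
Max element order = lcm(20,17) = 340
Cyclic? Yes (gcd=1)

|ℤ_20×ℤ_17| = 340, max element order = 340


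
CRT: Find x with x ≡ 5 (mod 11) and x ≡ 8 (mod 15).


m₁ = 11, m₂ = 15, gcd = 1, so CRT applies. M = m₁·m₂ = 165
Let M₁ = M/m₁ = 15, M₂ = M/m₂ = 11
Find y₁ ≡ M₁⁻¹ (mod m₁): 15⁻¹ ≡ 3 (mod 11)
Find y₂ ≡ M₂⁻¹ (mod m₂): 11⁻¹ ≡ 11 (mod 15)
x = a₁·M₁·y₁ + a₂·M₂·y₂ = 5·15·3 + 8·11·11 = 1193
Reduce mod 165: x ≡ 38
Check: 38 mod 11 = 5 ✓, 38 mod 15 = 8 ✓

x ≡ 38 (mod 165)


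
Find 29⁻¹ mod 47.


Use the extended Euclidean algorithm to write 1 = 29·s + 47·t; then s mod 47 is the inverse.
Euclidean algorithm:
  29 = 0·47 + 29
  47 = 1·29 + 18
  29 = 1·18 + 11
  18 = 1·11 + 7
  11 = 1·7 + 4
  7 = 1·4 + 3
  4 = 1·3 + 1
  3 = 3·1 + 0
gcd(29,47) = 1
Back-substitution gives: 29·(13) + 47·(-8) = 1
So 29⁻¹ ≡ 13 ≡ 13 (mod 47)
Check: 29 × 13 = 377 ≡ 1 (mod 47) ✓

29⁻¹ ≡ 13 (mod 47)


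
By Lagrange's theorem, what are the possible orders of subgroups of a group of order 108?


Lagrange's theorem: |H| divides |G|
|G| = 108
Divisors of 108: 1, 2, 3, 4, 6, 9, 12, 18, 27, 36, 54, 108

Possible subgroup orders: {1, 2, 3, 4, 6, 9, 12, 18, 27, 36, 54, 108}
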